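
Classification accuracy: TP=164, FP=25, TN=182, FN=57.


Accuracy = (TP+TN)/(TP+TN+FP+FN)
= (164+182)/(428)
= 346/428 = 80.84%

80.84%


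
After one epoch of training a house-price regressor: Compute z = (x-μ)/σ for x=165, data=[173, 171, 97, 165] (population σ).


μ = 151.5, σ = 31.603
z = (165 - 151.5)/31.603 = 0.4272

0.4272


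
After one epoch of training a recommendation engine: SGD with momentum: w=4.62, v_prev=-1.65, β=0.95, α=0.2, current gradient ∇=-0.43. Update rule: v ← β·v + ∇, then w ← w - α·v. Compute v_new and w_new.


v_new = 0.95·-1.65 - 0.43 = -1.5675 - 0.43 = -1.9975
w_new = 4.62 - 0.2·-1.9975 = 4.62 + 0.3995 = 5.0195

v_new=-1.9975, w_new=5.0195


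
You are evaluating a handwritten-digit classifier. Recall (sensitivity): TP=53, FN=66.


Recall = TP/(TP+FN)
= 53/(53+66)
= 53/119 = 44.54%

44.54%


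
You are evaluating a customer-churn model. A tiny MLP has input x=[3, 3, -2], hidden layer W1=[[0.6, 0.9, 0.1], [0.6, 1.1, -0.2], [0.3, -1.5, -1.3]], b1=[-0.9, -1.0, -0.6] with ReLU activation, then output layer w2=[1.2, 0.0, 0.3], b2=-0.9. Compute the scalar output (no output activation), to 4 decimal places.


z1[0] = (0.6)·(3) + (0.9)·(3) + (0.1)·(-2) - 0.9 = 3.4
z1[1] = (0.6)·(3) + (1.1)·(3) + (-0.2)·(-2) - 1.0 = 4.5
z1[2] = (0.3)·(3) + (-1.5)·(3) + (-1.3)·(-2) - 0.6 = -1.6
h = ReLU(z1) = [3.4, 4.5, 0.0]
output = (1.2)·(3.4) + (0.0)·(4.5) + (0.3)·(0.0) - 0.9 = 3.18

3.18


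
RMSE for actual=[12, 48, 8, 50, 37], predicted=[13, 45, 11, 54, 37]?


MSE = 35/5 = 7
RMSE = √(35/5) = 2.6458

2.6458


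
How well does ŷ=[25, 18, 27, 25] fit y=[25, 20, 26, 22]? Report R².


ȳ = 23.25
SS_res = Σ(y-ŷ)² = 14
SS_tot = Σ(y-ȳ)² = 22.75
R² = 1 - SS_res/SS_tot = 1 - 0.6154 = 0.3846

0.3846


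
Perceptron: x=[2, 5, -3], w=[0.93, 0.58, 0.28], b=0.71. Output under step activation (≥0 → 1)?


z = (2)·(0.93) + (5)·(0.58) + (-3)·(0.28) + 0.71
  = 4.63
step(z) = 1 (z≥0)

1


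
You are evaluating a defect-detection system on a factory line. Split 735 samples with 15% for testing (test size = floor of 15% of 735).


Test = ⌊735·15/100⌋ = 110
Train = 735 - 110 = 625

Train: 625, Test: 110


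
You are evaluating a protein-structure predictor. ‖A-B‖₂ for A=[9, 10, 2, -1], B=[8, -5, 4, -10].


d = √((9-8)² + (10+ 5)² + (2-4)² + (-1+ 10)²)
  = √(1 + 225 + 4 + 81)
  = √311 = 17.6352

17.6352


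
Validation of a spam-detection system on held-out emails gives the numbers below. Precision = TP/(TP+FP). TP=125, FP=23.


Precision = TP/(TP+FP)
= 125/(125+23)
= 125/148 = 84.46%

84.46%


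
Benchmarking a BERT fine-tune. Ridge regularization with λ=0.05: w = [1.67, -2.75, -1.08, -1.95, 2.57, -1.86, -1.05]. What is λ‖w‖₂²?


‖w‖₂² = (1.67)² + (-2.75)² + (-1.08)² + (-1.95)² + (2.57)² + (-1.86)² + (-1.05)²
     = 2.7889 + 7.5625 + 1.1664 + 3.8025 + 6.6049 + 3.4596 + 1.1025
     = 26.4873
λ·‖w‖₂² = 0.05·26.4873 = 1.324365

1.324365


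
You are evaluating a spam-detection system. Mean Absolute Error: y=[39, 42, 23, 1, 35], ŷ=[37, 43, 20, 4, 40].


Absolute errors: |39-37|=2, |42-43|=1, |23-20|=3, |1-4|=3, |35-40|=5
Sum = 14
MAE = 14/5 = 14/5

14/5


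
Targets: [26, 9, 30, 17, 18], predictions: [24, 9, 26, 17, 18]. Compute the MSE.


Squared errors: (26-24)²=4, (9-9)²=0, (30-26)²=16, (17-17)²=0, (18-18)²=0
Sum = 20
MSE = 20/5 = 4

4


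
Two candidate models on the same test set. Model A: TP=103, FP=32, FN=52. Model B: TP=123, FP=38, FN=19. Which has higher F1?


Model A: P=103/135=0.763, R=103/155=0.6645, F1=2PR/(P+R)=2TP/(2TP+FP+FN)=206/290=0.7103
Model B: P=123/161=0.764, R=123/142=0.8662, F1=2PR/(P+R)=2TP/(2TP+FP+FN)=246/303=0.8119
0.7103 < 0.8119 → Model B

Model B


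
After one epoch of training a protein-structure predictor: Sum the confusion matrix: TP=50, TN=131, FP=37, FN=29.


Total = TP + TN + FP + FN
= 50 + 131 + 37 + 29
= 247
(Predicted positive: 87, predicted negative: 160)

247


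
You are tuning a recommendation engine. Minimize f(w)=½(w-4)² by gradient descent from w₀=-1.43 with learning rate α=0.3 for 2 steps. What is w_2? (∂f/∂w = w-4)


step 1: grad = -1.43-4 = -5.43; w = -1.43 - 0.3·(-5.43) = 0.199
step 2: grad = 0.199-4 = -3.801; w = 0.199 - 0.3·(-3.801) = 1.3393

1.3393


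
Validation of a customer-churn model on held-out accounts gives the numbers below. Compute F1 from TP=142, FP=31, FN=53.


Precision = 142/173 = 0.8208
Recall = 142/195 = 0.7282
F1 = 2·P·R/(P+R) = 2·TP/(2·TP+FP+FN) = 284/(284+31+53) = 284/368 = 0.7717

0.7717


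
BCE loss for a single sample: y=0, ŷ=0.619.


BCE = -[y·ln(p) + (1-y)·ln(1-p)]
= -0 - 1·ln(1-0.619)
= -ln(0.381) = 0.965

0.965


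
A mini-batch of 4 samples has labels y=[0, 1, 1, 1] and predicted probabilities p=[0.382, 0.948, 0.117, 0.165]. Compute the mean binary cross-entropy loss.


L[0] = -ln(1-0.382) = -ln(0.618) = 0.4813
L[1] = -ln(0.948) = 0.0534
L[2] = -ln(0.117) = 2.1456
L[3] = -ln(0.165) = 1.8018
mean = (0.4813 + 0.0534 + 2.1456 + 1.8018)/4 = 1.1205

1.1205


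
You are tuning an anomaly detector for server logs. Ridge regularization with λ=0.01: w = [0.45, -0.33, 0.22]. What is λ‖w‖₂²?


‖w‖₂² = (0.45)² + (-0.33)² + (0.22)²
     = 0.2025 + 0.1089 + 0.0484
     = 0.3598
λ·‖w‖₂² = 0.01·0.3598 = 0.003598

0.003598


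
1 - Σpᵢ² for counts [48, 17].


Probabilities: [48/65, 17/65] ≈ [0.7385, 0.2615]
Σpᵢ² = (2304 + 289)/65² = 2593/4225
Gini = 1 - Σpᵢ² = 1 - 2593/4225 = 0.3863

0.3863


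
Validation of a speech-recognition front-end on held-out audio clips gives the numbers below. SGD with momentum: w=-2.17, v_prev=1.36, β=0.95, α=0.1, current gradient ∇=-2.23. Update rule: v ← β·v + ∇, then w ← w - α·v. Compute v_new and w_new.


v_new = 0.95·1.36 - 2.23 = 1.292 - 2.23 = -0.938
w_new = -2.17 - 0.1·-0.938 = -2.17 + 0.0938 = -2.0762

v_new=-0.938, w_new=-2.0762


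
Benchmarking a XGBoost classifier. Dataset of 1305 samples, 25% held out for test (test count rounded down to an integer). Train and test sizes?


Test = ⌊1305·25/100⌋ = 326
Train = 1305 - 326 = 979

Train: 979, Test: 326


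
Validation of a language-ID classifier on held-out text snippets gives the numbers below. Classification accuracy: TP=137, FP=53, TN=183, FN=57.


Accuracy = (TP+TN)/(TP+TN+FP+FN)
= (137+183)/(430)
= 320/430 = 74.42%

74.42%


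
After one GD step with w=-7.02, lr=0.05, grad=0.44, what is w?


w_new = w - α·∇
= -7.02 - 0.05·0.44
= -7.02 - 0.022
= -7.042

-7.042


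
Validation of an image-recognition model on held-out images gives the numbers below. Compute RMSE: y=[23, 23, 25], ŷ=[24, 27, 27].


MSE = 21/3 = 7
RMSE = √(21/3) = 2.6458

2.6458


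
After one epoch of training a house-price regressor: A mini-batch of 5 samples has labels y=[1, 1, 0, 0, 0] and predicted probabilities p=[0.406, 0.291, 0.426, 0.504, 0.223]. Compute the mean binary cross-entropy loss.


L[0] = -ln(0.406) = 0.9014
L[1] = -ln(0.291) = 1.2344
L[2] = -ln(1-0.426) = -ln(0.574) = 0.5551
L[3] = -ln(1-0.504) = -ln(0.496) = 0.7012
L[4] = -ln(1-0.223) = -ln(0.777) = 0.2523
mean = (0.9014 + 1.2344 + 0.5551 + 0.7012 + 0.2523)/5 = 0.7289

0.7289


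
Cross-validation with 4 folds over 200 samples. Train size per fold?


Fold size = 200/4 = 50
Training per fold = 200 - 50 = 150

150


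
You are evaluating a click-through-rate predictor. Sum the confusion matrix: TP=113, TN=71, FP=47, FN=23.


Total = TP + TN + FP + FN
= 113 + 71 + 47 + 23
= 254
(Predicted positive: 160, predicted negative: 94)

254


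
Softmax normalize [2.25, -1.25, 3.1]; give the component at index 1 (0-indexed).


Exponentials: e^2.25=9.4877, e^-1.25=0.2865, e^3.1=22.198
Sum = 31.9722
Softmax = [0.2967, 0.009, 0.6943]
p[1] = 0.2865/31.9722 = 0.009

0.009


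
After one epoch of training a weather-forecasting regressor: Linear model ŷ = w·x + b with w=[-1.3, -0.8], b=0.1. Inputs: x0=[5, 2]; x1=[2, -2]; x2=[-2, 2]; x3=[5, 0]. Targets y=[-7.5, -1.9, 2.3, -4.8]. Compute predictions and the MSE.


ŷ0 = (-1.3)·(5) + (-0.8)·(2) + 0.1 = -8.0
ŷ1 = (-1.3)·(2) + (-0.8)·(-2) + 0.1 = -0.9
ŷ2 = (-1.3)·(-2) + (-0.8)·(2) + 0.1 = 1.1
ŷ3 = (-1.3)·(5) + (-0.8)·(0) + 0.1 = -6.4
errors² = [0.25, 1.0, 1.44, 2.56]
MSE = 5.2500/4 = 1.3125

1.3125


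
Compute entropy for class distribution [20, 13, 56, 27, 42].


Probabilities: [20/158, 13/158, 56/158, 27/158, 42/158] ≈ [0.1266, 0.0823, 0.3544, 0.1709, 0.2658]
H = -((20/158)·log₂(20/158) + (13/158)·log₂(13/158) + (56/158)·log₂(56/158) + (27/158)·log₂(27/158) + (42/158)·log₂(42/158))
  = 2.148 bits

2.148 bits


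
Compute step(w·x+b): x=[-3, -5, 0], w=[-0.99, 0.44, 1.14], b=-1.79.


z = (-3)·(-0.99) + (-5)·(0.44) + (0)·(1.14) - 1.79
  = -1.02
step(z) = 0 (z<0)

0


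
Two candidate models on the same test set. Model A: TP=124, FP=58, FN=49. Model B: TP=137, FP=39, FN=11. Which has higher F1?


Model A: P=124/182=0.6813, R=124/173=0.7168, F1=2PR/(P+R)=2TP/(2TP+FP+FN)=248/355=0.6986
Model B: P=137/176=0.7784, R=137/148=0.9257, F1=2PR/(P+R)=2TP/(2TP+FP+FN)=274/324=0.8457
0.6986 < 0.8457 → Model B

Model B


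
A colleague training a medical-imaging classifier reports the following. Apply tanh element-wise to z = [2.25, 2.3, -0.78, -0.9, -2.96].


tanh(2.25) = 0.978
tanh(2.3) = 0.9801
tanh(-0.78) = -0.6527
tanh(-0.9) = -0.7163
tanh(-2.96) = -0.9946
result = [0.978, 0.9801, -0.6527, -0.7163, -0.9946]

[0.978, 0.9801, -0.6527, -0.7163, -0.9946]


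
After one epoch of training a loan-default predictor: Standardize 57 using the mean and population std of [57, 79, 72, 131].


μ = 84.75, σ = 27.8601
z = (57 - 84.75)/27.8601 = -0.996

-0.996


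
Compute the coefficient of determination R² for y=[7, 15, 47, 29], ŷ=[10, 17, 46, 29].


ȳ = 24.5
SS_res = Σ(y-ŷ)² = 14
SS_tot = Σ(y-ȳ)² = 923
R² = 1 - SS_res/SS_tot = 1 - 0.0152 = 0.9848

0.9848


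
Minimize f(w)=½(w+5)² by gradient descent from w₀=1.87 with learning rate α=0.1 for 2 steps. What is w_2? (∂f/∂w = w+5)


step 1: grad = 1.87+5 = 6.87; w = 1.87 - 0.1·(6.87) = 1.183
step 2: grad = 1.183+5 = 6.183; w = 1.183 - 0.1·(6.183) = 0.5647

0.5647


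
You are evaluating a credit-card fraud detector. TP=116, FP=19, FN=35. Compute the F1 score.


Precision = 116/135 = 0.8593
Recall = 116/151 = 0.7682
F1 = 2·P·R/(P+R) = 2·TP/(2·TP+FP+FN) = 232/(232+19+35) = 232/286 = 0.8112

0.8112


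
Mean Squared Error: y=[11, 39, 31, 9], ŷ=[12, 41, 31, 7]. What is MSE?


Squared errors: (11-12)²=1, (39-41)²=4, (31-31)²=0, (9-7)²=4
Sum = 9
MSE = 9/4 = 9/4

9/4


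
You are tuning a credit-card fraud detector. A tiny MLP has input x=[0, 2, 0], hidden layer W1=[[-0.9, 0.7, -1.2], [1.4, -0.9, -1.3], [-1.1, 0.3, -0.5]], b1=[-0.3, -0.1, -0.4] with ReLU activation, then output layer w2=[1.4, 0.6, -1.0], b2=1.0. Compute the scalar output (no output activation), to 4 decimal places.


z1[0] = (-0.9)·(0) + (0.7)·(2) + (-1.2)·(0) - 0.3 = 1.1
z1[1] = (1.4)·(0) + (-0.9)·(2) + (-1.3)·(0) - 0.1 = -1.9
z1[2] = (-1.1)·(0) + (0.3)·(2) + (-0.5)·(0) - 0.4 = 0.2
h = ReLU(z1) = [1.1, 0.0, 0.2]
output = (1.4)·(1.1) + (0.6)·(0.0) + (-1.0)·(0.2) + 1.0 = 2.34

2.34


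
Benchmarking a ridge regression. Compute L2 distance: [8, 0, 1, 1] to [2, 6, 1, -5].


d = √((8-2)² + (0-6)² + (1-1)² + (1+ 5)²)
  = √(36 + 36 + 0 + 36)
  = √108 = 10.3923

10.3923


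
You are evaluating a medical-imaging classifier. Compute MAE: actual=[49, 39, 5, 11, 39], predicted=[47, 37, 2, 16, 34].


Absolute errors: |49-47|=2, |39-37|=2, |5-2|=3, |11-16|=5, |39-34|=5
Sum = 17
MAE = 17/5 = 17/5

17/5


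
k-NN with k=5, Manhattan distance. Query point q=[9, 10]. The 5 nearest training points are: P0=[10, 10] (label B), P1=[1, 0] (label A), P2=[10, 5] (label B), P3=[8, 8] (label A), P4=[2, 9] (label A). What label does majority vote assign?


d(q,P0) = 1  (label B)
d(q,P1) = 18  (label A)
d(q,P2) = 6  (label B)
d(q,P3) = 3  (label A)
d(q,P4) = 8  (label A)
Votes: A=3, B=2
Majority → A

A


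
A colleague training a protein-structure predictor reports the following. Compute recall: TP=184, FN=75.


Recall = TP/(TP+FN)
= 184/(184+75)
= 184/259 = 71.04%

71.04%


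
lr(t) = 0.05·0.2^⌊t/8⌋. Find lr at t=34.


n_drops = ⌊34/8⌋ = 4
lr = 0.05·0.2^4 = 0.05·0.0016 = 0.00008

0.00008


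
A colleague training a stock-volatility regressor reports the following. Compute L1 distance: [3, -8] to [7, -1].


d = |3-7| + |-8+ 1|
  = 4 + 7
  = 11

11


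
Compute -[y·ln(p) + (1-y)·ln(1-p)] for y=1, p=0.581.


BCE = -[y·ln(p) + (1-y)·ln(1-p)]
= -1·ln(0.581) - 0
= -ln(0.581) = 0.543

0.543


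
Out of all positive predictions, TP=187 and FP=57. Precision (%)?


Precision = TP/(TP+FP)
= 187/(187+57)
= 187/244 = 76.64%

76.64%


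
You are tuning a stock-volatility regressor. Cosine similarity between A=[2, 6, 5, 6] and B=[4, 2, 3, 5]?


A·B = 2·4 + 6·2 + 5·3 + 6·5 = 65
‖A‖ = √101 = 10.0499, ‖B‖ = √54 = 7.3485
cos = 65/(√101·√54) = 65/√5454 = 0.8801

0.8801


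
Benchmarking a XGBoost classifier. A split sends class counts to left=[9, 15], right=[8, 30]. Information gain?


Parent = [17, 45], H_parent = 0.8474
H_left = 0.9544 (n=24), H_right = 0.7425 (n=38)
H_children = (24/62)·0.9544 + (38/62)·0.7425 = 0.8245
IG = 0.8474 - 0.8245 = 0.0229

0.0229


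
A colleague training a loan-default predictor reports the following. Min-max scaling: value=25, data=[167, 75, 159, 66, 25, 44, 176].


min=25, max=176
(25-25)/(176-25) = 0/151 = 0.0

0.0


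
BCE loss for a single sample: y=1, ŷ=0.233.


BCE = -[y·ln(p) + (1-y)·ln(1-p)]
= -1·ln(0.233) - 0
= -ln(0.233) = 1.4567

1.4567


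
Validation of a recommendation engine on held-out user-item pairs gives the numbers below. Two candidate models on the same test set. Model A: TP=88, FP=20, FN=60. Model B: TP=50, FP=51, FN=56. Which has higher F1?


Model A: P=88/108=0.8148, R=88/148=0.5946, F1=2PR/(P+R)=2TP/(2TP+FP+FN)=176/256=0.6875
Model B: P=50/101=0.495, R=50/106=0.4717, F1=2PR/(P+R)=2TP/(2TP+FP+FN)=100/207=0.4831
0.6875 > 0.4831 → Model A

Model A


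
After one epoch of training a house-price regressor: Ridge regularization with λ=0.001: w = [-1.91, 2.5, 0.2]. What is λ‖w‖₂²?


‖w‖₂² = (-1.91)² + (2.5)² + (0.2)²
     = 3.6481 + 6.25 + 0.04
     = 9.9381
λ·‖w‖₂² = 0.001·9.9381 = 0.009938

0.009938


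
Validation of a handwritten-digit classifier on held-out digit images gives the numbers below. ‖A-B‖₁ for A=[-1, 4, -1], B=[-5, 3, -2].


d = |-1+ 5| + |4-3| + |-1+ 2|
  = 4 + 1 + 1
  = 6

6


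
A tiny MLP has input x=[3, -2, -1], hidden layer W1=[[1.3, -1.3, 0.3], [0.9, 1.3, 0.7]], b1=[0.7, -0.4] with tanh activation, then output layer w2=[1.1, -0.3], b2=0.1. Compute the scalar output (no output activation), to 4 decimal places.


z1[0] = (1.3)·(3) + (-1.3)·(-2) + (0.3)·(-1) + 0.7 = 6.9
z1[1] = (0.9)·(3) + (1.3)·(-2) + (0.7)·(-1) - 0.4 = -1.0
h = tanh(z1) = [1.0, -0.7616]
output = (1.1)·(1.0) + (-0.3)·(-0.7616) + 0.1 = 1.4285

1.4285


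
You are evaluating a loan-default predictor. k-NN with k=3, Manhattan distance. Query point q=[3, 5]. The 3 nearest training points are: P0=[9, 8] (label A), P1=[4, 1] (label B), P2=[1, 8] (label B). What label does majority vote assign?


d(q,P0) = 9  (label A)
d(q,P1) = 5  (label B)
d(q,P2) = 5  (label B)
Votes: A=1, B=2
Majority → B

B


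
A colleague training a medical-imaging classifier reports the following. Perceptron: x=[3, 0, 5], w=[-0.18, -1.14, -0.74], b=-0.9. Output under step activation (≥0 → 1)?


z = (3)·(-0.18) + (0)·(-1.14) + (5)·(-0.74) - 0.9
  = -5.14
step(z) = 0 (z<0)

0


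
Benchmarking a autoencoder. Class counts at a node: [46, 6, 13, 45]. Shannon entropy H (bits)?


Probabilities: [46/110, 6/110, 13/110, 45/110] ≈ [0.4182, 0.0545, 0.1182, 0.4091]
H = -((46/110)·log₂(46/110) + (6/110)·log₂(6/110) + (13/110)·log₂(13/110) + (45/110)·log₂(45/110))
  = 1.6465 bits

1.6465 bits


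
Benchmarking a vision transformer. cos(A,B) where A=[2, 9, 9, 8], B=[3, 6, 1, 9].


A·B = 2·3 + 9·6 + 9·1 + 8·9 = 141
‖A‖ = √230 = 15.1658, ‖B‖ = √127 = 11.2694
cos = 141/(√230·√127) = 141/√29210 = 0.825

0.825


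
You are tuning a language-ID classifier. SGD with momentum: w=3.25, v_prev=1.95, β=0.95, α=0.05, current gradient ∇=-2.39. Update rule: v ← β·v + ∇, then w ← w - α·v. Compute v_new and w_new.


v_new = 0.95·1.95 - 2.39 = 1.8525 - 2.39 = -0.5375
w_new = 3.25 - 0.05·-0.5375 = 3.25 + 0.026875 = 3.276875

v_new=-0.5375, w_new=3.276875


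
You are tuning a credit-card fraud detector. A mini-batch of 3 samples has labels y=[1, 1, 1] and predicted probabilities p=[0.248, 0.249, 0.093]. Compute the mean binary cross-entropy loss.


L[0] = -ln(0.248) = 1.3943
L[1] = -ln(0.249) = 1.3903
L[2] = -ln(0.093) = 2.3752
mean = (1.3943 + 1.3903 + 2.3752)/3 = 1.7199

1.7199


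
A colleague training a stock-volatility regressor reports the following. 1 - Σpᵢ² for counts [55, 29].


Probabilities: [55/84, 29/84] ≈ [0.6548, 0.3452]
Σpᵢ² = (3025 + 841)/84² = 3866/7056
Gini = 1 - Σpᵢ² = 1 - 3866/7056 = 0.4521

0.4521


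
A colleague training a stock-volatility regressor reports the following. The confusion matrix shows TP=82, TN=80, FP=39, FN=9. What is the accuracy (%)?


Accuracy = (TP+TN)/(TP+TN+FP+FN)
= (82+80)/(210)
= 162/210 = 77.14%

77.14%


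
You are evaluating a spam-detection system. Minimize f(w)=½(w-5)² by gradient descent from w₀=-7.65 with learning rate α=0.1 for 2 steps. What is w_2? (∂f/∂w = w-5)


step 1: grad = -7.65-5 = -12.65; w = -7.65 - 0.1·(-12.65) = -6.385
step 2: grad = -6.385-5 = -11.385; w = -6.385 - 0.1·(-11.385) = -5.2465

-5.2465


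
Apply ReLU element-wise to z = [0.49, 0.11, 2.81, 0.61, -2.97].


ReLU(0.49) = max(0, 0.49) = 0.49
ReLU(0.11) = max(0, 0.11) = 0.11
ReLU(2.81) = max(0, 2.81) = 2.81
ReLU(0.61) = max(0, 0.61) = 0.61
ReLU(-2.97) = max(0, -2.97) = 0.0
result = [0.49, 0.11, 2.81, 0.61, 0.0]

[0.49, 0.11, 2.81, 0.61, 0.0]


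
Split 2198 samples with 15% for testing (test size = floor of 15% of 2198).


Test = ⌊2198·15/100⌋ = 329
Train = 2198 - 329 = 1869

Train: 1869, Test: 329


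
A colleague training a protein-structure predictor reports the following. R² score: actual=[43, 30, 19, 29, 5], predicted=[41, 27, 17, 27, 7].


ȳ = 25.2
SS_res = Σ(y-ŷ)² = 25
SS_tot = Σ(y-ȳ)² = 800.8
R² = 1 - SS_res/SS_tot = 1 - 0.0312 = 0.9688

0.9688


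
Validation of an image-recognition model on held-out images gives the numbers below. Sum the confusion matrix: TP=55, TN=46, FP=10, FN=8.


Total = TP + TN + FP + FN
= 55 + 46 + 10 + 8
= 119
(Predicted positive: 65, predicted negative: 54)

119


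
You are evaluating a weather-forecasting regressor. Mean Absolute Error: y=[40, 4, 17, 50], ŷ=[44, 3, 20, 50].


Absolute errors: |40-44|=4, |4-3|=1, |17-20|=3, |50-50|=0
Sum = 8
MAE = 8/4 = 2

2


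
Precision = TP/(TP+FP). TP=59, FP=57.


Precision = TP/(TP+FP)
= 59/(59+57)
= 59/116 = 50.86%

50.86%


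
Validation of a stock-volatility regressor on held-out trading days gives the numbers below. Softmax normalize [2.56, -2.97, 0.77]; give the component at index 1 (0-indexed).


Exponentials: e^2.56=12.9358, e^-2.97=0.0513, e^0.77=2.1598
Sum = 15.1469
Softmax = [0.854, 0.0034, 0.1426]
p[1] = 0.0513/15.1469 = 0.0034

0.0034


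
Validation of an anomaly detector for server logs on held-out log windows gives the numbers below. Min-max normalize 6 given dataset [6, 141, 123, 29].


min=6, max=141
(6-6)/(141-6) = 0/135 = 0.0

0.0


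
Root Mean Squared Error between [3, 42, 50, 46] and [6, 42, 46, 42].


MSE = 41/4 = 10.25
RMSE = √(41/4) = 3.2016

3.2016


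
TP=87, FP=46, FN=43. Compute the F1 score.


Precision = 87/133 = 0.6541
Recall = 87/130 = 0.6692
F1 = 2·P·R/(P+R) = 2·TP/(2·TP+FP+FN) = 174/(174+46+43) = 174/263 = 0.6616

0.6616


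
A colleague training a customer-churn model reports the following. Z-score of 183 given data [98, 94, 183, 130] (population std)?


μ = 126.25, σ = 35.6116
z = (183 - 126.25)/35.6116 = 1.5936

1.5936


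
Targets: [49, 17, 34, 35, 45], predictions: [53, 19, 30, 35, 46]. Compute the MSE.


Squared errors: (49-53)²=16, (17-19)²=4, (34-30)²=16, (35-35)²=0, (45-46)²=1
Sum = 37
MSE = 37/5 = 37/5

37/5


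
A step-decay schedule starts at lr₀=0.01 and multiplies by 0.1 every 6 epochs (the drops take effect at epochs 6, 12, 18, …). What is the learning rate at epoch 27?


n_drops = ⌊27/6⌋ = 4
lr = 0.01·0.1^4 = 0.01·0.0001 = 0.000001

0.000001


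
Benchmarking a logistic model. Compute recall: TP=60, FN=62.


Recall = TP/(TP+FN)
= 60/(60+62)
= 60/122 = 49.18%

49.18%


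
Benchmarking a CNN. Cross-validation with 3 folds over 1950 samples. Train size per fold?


Fold size = 1950/3 = 650
Training per fold = 1950 - 650 = 1300

1300


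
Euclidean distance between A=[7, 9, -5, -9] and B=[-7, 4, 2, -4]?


d = √((7+ 7)² + (9-4)² + (-5-2)² + (-9+ 4)²)
  = √(196 + 25 + 49 + 25)
  = √295 = 17.1756

17.1756


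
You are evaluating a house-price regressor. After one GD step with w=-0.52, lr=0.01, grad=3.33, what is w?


w_new = w - α·∇
= -0.52 - 0.01·3.33
= -0.52 - 0.0333
= -0.5533

-0.5533


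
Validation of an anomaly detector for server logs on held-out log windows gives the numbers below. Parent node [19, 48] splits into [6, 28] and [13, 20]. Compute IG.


Parent = [19, 48], H_parent = 0.8603
H_left = 0.6723 (n=34), H_right = 0.9673 (n=33)
H_children = (34/67)·0.6723 + (33/67)·0.9673 = 0.8176
IG = 0.8603 - 0.8176 = 0.0427

0.0427


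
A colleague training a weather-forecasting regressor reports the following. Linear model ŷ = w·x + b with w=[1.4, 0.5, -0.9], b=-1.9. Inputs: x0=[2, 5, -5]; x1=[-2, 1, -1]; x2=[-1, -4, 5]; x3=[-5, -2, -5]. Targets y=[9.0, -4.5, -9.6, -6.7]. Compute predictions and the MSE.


ŷ0 = (1.4)·(2) + (0.5)·(5) + (-0.9)·(-5) - 1.9 = 7.9
ŷ1 = (1.4)·(-2) + (0.5)·(1) + (-0.9)·(-1) - 1.9 = -3.3
ŷ2 = (1.4)·(-1) + (0.5)·(-4) + (-0.9)·(5) - 1.9 = -9.8
ŷ3 = (1.4)·(-5) + (0.5)·(-2) + (-0.9)·(-5) - 1.9 = -5.4
errors² = [1.21, 1.44, 0.04, 1.69]
MSE = 4.3800/4 = 1.095

1.095


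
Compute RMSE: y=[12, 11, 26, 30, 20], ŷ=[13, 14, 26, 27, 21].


MSE = 20/5 = 4
RMSE = √(20/5) = 2.0

2.0


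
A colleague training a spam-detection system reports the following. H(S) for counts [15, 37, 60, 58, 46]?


Probabilities: [15/216, 37/216, 60/216, 58/216, 46/216] ≈ [0.0694, 0.1713, 0.2778, 0.2685, 0.213]
H = -((15/216)·log₂(15/216) + (37/216)·log₂(37/216) + (60/216)·log₂(60/216) + (58/216)·log₂(58/216) + (46/216)·log₂(46/216))
  = 2.2011 bits

2.2011 bits


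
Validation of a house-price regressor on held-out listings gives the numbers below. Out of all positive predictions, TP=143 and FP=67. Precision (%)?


Precision = TP/(TP+FP)
= 143/(143+67)
= 143/210 = 68.1%

68.1%


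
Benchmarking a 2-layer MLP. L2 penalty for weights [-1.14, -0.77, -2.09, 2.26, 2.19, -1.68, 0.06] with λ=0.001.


‖w‖₂² = (-1.14)² + (-0.77)² + (-2.09)² + (2.26)² + (2.19)² + (-1.68)² + (0.06)²
     = 1.2996 + 0.5929 + 4.3681 + 5.1076 + 4.7961 + 2.8224 + 0.0036
     = 18.9903
λ·‖w‖₂² = 0.001·18.9903 = 0.01899

0.01899


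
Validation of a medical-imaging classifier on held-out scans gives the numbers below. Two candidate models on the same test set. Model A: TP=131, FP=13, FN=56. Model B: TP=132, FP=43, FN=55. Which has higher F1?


Model A: P=131/144=0.9097, R=131/187=0.7005, F1=2PR/(P+R)=2TP/(2TP+FP+FN)=262/331=0.7915
Model B: P=132/175=0.7543, R=132/187=0.7059, F1=2PR/(P+R)=2TP/(2TP+FP+FN)=264/362=0.7293
0.7915 > 0.7293 → Model A

Model A


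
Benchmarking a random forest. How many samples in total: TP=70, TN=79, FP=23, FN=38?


Total = TP + TN + FP + FN
= 70 + 79 + 23 + 38
= 210
(Predicted positive: 93, predicted negative: 117)

210


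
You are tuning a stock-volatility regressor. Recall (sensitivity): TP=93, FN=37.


Recall = TP/(TP+FN)
= 93/(93+37)
= 93/130 = 71.54%

71.54%


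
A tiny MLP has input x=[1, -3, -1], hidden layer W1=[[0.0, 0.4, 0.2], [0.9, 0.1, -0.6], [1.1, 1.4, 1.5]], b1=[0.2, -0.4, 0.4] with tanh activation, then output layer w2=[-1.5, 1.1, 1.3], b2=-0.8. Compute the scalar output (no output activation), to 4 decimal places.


z1[0] = (0.0)·(1) + (0.4)·(-3) + (0.2)·(-1) + 0.2 = -1.2
z1[1] = (0.9)·(1) + (0.1)·(-3) + (-0.6)·(-1) - 0.4 = 0.8
z1[2] = (1.1)·(1) + (1.4)·(-3) + (1.5)·(-1) + 0.4 = -4.2
h = tanh(z1) = [-0.8337, 0.664, -0.9996]
output = (-1.5)·(-0.8337) + (1.1)·(0.664) + (1.3)·(-0.9996) - 0.8 = -0.1185

-0.1185


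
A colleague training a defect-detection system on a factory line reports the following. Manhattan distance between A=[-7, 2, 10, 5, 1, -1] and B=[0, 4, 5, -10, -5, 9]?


d = |-7-0| + |2-4| + |10-5| + |5+ 10| + |1+ 5| + |-1-9|
  = 7 + 2 + 5 + 15 + 6 + 10
  = 45

45


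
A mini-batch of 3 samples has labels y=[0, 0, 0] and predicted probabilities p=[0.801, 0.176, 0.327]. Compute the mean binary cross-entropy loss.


L[0] = -ln(1-0.801) = -ln(0.199) = 1.6145
L[1] = -ln(1-0.176) = -ln(0.824) = 0.1936
L[2] = -ln(1-0.327) = -ln(0.673) = 0.396
mean = (1.6145 + 0.1936 + 0.396)/3 = 0.7347

0.7347


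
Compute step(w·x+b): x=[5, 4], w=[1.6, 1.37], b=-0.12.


z = (5)·(1.6) + (4)·(1.37) - 0.12
  = 13.36
step(z) = 1 (z≥0)

1


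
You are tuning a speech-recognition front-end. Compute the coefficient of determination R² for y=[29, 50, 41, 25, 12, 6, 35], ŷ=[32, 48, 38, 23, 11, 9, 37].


ȳ = 28.2857
SS_res = Σ(y-ŷ)² = 40
SS_tot = Σ(y-ȳ)² = 1451.43
R² = 1 - SS_res/SS_tot = 1 - 0.0276 = 0.9724

0.9724


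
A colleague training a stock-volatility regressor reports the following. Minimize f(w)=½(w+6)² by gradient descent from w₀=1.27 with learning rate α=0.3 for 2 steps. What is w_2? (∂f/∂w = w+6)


step 1: grad = 1.27+6 = 7.27; w = 1.27 - 0.3·(7.27) = -0.911
step 2: grad = -0.911+6 = 5.089; w = -0.911 - 0.3·(5.089) = -2.4377

-2.4377


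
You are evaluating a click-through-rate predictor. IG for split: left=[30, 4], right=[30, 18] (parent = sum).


Parent = [60, 22], H_parent = 0.839
H_left = 0.5226 (n=34), H_right = 0.9544 (n=48)
H_children = (34/82)·0.5226 + (48/82)·0.9544 = 0.7754
IG = 0.839 - 0.7754 = 0.0636

0.0636


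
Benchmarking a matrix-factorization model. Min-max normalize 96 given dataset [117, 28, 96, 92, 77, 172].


min=28, max=172
(96-28)/(172-28) = 68/144 = 0.4722

0.4722


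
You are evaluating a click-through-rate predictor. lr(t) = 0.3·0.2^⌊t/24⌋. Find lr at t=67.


n_drops = ⌊67/24⌋ = 2
lr = 0.3·0.2^2 = 0.3·0.04 = 0.012

0.012


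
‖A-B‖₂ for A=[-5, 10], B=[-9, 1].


d = √((-5+ 9)² + (10-1)²)
  = √(16 + 81)
  = √97 = 9.8489

9.8489


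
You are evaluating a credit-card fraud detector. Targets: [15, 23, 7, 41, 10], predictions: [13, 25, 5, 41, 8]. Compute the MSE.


Squared errors: (15-13)²=4, (23-25)²=4, (7-5)²=4, (41-41)²=0, (10-8)²=4
Sum = 16
MSE = 16/5 = 16/5

16/5


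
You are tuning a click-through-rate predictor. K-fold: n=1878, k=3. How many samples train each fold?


Fold size = 1878/3 = 626
Training per fold = 1878 - 626 = 1252

1252


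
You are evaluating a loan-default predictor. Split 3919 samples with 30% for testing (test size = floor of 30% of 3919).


Test = ⌊3919·30/100⌋ = 1175
Train = 3919 - 1175 = 2744

Train: 2744, Test: 1175


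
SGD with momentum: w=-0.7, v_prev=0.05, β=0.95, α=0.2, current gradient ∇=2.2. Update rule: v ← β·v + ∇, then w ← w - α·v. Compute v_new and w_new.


v_new = 0.95·0.05 + 2.2 = 0.0475 + 2.2 = 2.2475
w_new = -0.7 - 0.2·2.2475 = -0.7 - 0.4495 = -1.1495

v_new=2.2475, w_new=-1.1495


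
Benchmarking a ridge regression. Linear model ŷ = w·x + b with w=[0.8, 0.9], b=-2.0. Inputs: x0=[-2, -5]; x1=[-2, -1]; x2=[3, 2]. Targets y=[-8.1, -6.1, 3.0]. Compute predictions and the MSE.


ŷ0 = (0.8)·(-2) + (0.9)·(-5) - 2.0 = -8.1
ŷ1 = (0.8)·(-2) + (0.9)·(-1) - 2.0 = -4.5
ŷ2 = (0.8)·(3) + (0.9)·(2) - 2.0 = 2.2
errors² = [0.0, 2.56, 0.64]
MSE = 3.2000/3 = 1.0667

1.0667


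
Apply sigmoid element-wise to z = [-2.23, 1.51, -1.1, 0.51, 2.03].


σ(-2.23) = 1/(1+e^2.23) = 0.0971
σ(1.51) = 1/(1+e^-1.51) = 0.8191
σ(-1.1) = 1/(1+e^1.1) = 0.2497
σ(0.51) = 1/(1+e^-0.51) = 0.6248
σ(2.03) = 1/(1+e^-2.03) = 0.8839
result = [0.0971, 0.8191, 0.2497, 0.6248, 0.8839]

[0.0971, 0.8191, 0.2497, 0.6248, 0.8839]


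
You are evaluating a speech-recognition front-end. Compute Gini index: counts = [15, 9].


Probabilities: [15/24, 9/24] ≈ [0.625, 0.375]
Σpᵢ² = (225 + 81)/24² = 306/576
Gini = 1 - Σpᵢ² = 1 - 306/576 = 0.4688

0.4688


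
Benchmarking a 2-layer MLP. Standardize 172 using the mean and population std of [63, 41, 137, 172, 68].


μ = 96.2, σ = 49.7088
z = (172 - 96.2)/49.7088 = 1.5249

1.5249


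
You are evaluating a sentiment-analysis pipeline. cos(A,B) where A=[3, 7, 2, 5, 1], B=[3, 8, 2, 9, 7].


A·B = 3·3 + 7·8 + 2·2 + 5·9 + 1·7 = 121
‖A‖ = √88 = 9.3808, ‖B‖ = √207 = 14.3875
cos = 121/(√88·√207) = 121/√18216 = 0.8965

0.8965


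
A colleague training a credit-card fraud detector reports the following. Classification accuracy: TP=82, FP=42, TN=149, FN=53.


Accuracy = (TP+TN)/(TP+TN+FP+FN)
= (82+149)/(326)
= 231/326 = 70.86%

70.86%


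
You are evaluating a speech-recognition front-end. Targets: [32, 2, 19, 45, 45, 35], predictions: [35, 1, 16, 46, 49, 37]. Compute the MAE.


Absolute errors: |32-35|=3, |2-1|=1, |19-16|=3, |45-46|=1, |45-49|=4, |35-37|=2
Sum = 14
MAE = 14/6 = 7/3

7/3


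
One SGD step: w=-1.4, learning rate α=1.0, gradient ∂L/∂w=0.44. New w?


w_new = w - α·∇
= -1.4 - 1.0·0.44
= -1.4 - 0.44
= -1.84

-1.84


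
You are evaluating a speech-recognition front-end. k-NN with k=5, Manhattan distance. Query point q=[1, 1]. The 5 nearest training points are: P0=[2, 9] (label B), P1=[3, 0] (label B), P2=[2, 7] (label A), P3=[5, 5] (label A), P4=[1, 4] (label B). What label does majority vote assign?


d(q,P0) = 9  (label B)
d(q,P1) = 3  (label B)
d(q,P2) = 7  (label A)
d(q,P3) = 8  (label A)
d(q,P4) = 3  (label B)
Votes: A=2, B=3
Majority → B

B


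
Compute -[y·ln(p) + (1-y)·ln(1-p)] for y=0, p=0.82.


BCE = -[y·ln(p) + (1-y)·ln(1-p)]
= -0 - 1·ln(1-0.82)
= -ln(0.18) = 1.7148

1.7148


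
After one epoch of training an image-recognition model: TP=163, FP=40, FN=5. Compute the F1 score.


Precision = 163/203 = 0.803
Recall = 163/168 = 0.9702
F1 = 2·P·R/(P+R) = 2·TP/(2·TP+FP+FN) = 326/(326+40+5) = 326/371 = 0.8787

0.8787


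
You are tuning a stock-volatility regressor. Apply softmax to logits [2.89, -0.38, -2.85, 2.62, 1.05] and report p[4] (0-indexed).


Exponentials: e^2.89=17.9933, e^-0.38=0.6839, e^-2.85=0.0578, e^2.62=13.7357, e^1.05=2.8577
Sum = 35.3284
Softmax = [0.5093, 0.0194, 0.0016, 0.3888, 0.0809]
p[4] = 2.8577/35.3284 = 0.0809

0.0809


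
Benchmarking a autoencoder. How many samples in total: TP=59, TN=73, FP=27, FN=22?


Total = TP + TN + FP + FN
= 59 + 73 + 27 + 22
= 181
(Predicted positive: 86, predicted negative: 95)

181


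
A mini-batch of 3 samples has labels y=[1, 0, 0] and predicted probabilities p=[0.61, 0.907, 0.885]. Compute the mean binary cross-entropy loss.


L[0] = -ln(0.61) = 0.4943
L[1] = -ln(1-0.907) = -ln(0.093) = 2.3752
L[2] = -ln(1-0.885) = -ln(0.115) = 2.1628
mean = (0.4943 + 2.3752 + 2.1628)/3 = 1.6774

1.6774


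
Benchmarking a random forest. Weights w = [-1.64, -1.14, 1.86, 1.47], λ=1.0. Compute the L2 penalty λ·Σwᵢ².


‖w‖₂² = (-1.64)² + (-1.14)² + (1.86)² + (1.47)²
     = 2.6896 + 1.2996 + 3.4596 + 2.1609
     = 9.6097
λ·‖w‖₂² = 1.0·9.6097 = 9.6097

9.6097


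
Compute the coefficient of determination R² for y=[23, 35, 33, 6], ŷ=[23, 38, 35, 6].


ȳ = 24.25
SS_res = Σ(y-ŷ)² = 13
SS_tot = Σ(y-ȳ)² = 526.75
R² = 1 - SS_res/SS_tot = 1 - 0.0247 = 0.9753

0.9753


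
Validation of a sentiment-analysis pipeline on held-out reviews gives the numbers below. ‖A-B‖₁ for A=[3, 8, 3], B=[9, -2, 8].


d = |3-9| + |8+ 2| + |3-8|
  = 6 + 10 + 5
  = 21

21


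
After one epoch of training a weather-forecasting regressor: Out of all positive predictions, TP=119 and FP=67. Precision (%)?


Precision = TP/(TP+FP)
= 119/(119+67)
= 119/186 = 63.98%

63.98%


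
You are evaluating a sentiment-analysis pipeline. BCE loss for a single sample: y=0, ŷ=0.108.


BCE = -[y·ln(p) + (1-y)·ln(1-p)]
= -0 - 1·ln(1-0.108)
= -ln(0.892) = 0.1143

0.1143


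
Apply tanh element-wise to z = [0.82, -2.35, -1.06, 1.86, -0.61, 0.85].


tanh(0.82) = 0.6751
tanh(-2.35) = -0.982
tanh(-1.06) = -0.7857
tanh(1.86) = 0.9527
tanh(-0.61) = -0.5441
tanh(0.85) = 0.6911
result = [0.6751, -0.982, -0.7857, 0.9527, -0.5441, 0.6911]

[0.6751, -0.982, -0.7857, 0.9527, -0.5441, 0.6911]


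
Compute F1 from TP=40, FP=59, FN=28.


Precision = 40/99 = 0.404
Recall = 40/68 = 0.5882
F1 = 2·P·R/(P+R) = 2·TP/(2·TP+FP+FN) = 80/(80+59+28) = 80/167 = 0.479

0.479


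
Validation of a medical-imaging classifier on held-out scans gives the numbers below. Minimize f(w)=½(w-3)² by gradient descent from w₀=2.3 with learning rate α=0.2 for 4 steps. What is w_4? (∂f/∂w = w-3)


step 1: grad = 2.3-3 = -0.7; w = 2.3 - 0.2·(-0.7) = 2.44
step 2: grad = 2.44-3 = -0.56; w = 2.44 - 0.2·(-0.56) = 2.552
step 3: grad = 2.552-3 = -0.448; w = 2.552 - 0.2·(-0.448) = 2.6416
step 4: grad = 2.6416-3 = -0.3584; w = 2.6416 - 0.2·(-0.3584) = 2.71328

2.71328


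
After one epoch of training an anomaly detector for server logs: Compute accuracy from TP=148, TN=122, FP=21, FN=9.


Accuracy = (TP+TN)/(TP+TN+FP+FN)
= (148+122)/(300)
= 270/300 = 90.0%

90.0%


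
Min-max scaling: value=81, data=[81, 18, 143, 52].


min=18, max=143
(81-18)/(143-18) = 63/125 = 0.504

0.504


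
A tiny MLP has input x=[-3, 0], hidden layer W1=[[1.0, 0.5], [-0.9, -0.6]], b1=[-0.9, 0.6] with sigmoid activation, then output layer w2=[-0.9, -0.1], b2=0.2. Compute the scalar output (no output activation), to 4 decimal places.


z1[0] = (1.0)·(-3) + (0.5)·(0) - 0.9 = -3.9
z1[1] = (-0.9)·(-3) + (-0.6)·(0) + 0.6 = 3.3
h = sigmoid(z1) = [0.0198, 0.9644]
output = (-0.9)·(0.0198) + (-0.1)·(0.9644) + 0.2 = 0.0857

0.0857


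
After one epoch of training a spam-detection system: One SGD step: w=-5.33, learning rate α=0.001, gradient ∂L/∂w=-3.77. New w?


w_new = w - α·∇
= -5.33 - 0.001·-3.77
= -5.33 + 0.00377
= -5.32623

-5.32623


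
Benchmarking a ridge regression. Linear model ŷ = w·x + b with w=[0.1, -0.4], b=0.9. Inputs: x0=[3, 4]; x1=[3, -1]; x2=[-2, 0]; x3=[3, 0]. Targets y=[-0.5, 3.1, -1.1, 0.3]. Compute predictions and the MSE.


ŷ0 = (0.1)·(3) + (-0.4)·(4) + 0.9 = -0.4
ŷ1 = (0.1)·(3) + (-0.4)·(-1) + 0.9 = 1.6
ŷ2 = (0.1)·(-2) + (-0.4)·(0) + 0.9 = 0.7
ŷ3 = (0.1)·(3) + (-0.4)·(0) + 0.9 = 1.2
errors² = [0.01, 2.25, 3.24, 0.81]
MSE = 6.3100/4 = 1.5775

1.5775


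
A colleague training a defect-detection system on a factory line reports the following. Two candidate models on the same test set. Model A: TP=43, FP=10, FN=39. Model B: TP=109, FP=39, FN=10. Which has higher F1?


Model A: P=43/53=0.8113, R=43/82=0.5244, F1=2PR/(P+R)=2TP/(2TP+FP+FN)=86/135=0.637
Model B: P=109/148=0.7365, R=109/119=0.916, F1=2PR/(P+R)=2TP/(2TP+FP+FN)=218/267=0.8165
0.637 < 0.8165 → Model B

Model B


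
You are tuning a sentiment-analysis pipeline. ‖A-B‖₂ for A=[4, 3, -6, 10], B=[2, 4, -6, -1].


d = √((4-2)² + (3-4)² + (-6+ 6)² + (10+ 1)²)
  = √(4 + 1 + 0 + 121)
  = √126 = 11.225

11.225


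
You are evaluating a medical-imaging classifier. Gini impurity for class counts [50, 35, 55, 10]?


Probabilities: [50/150, 35/150, 55/150, 10/150] ≈ [0.3333, 0.2333, 0.3667, 0.0667]
Σpᵢ² = (2500 + 1225 + 3025 + 100)/150² = 6850/22500
Gini = 1 - Σpᵢ² = 1 - 6850/22500 = 0.6956

0.6956


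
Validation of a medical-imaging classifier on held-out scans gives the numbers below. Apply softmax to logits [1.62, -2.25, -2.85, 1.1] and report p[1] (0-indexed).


Exponentials: e^1.62=5.0531, e^-2.25=0.1054, e^-2.85=0.0578, e^1.1=3.0042
Sum = 8.2205
Softmax = [0.6147, 0.0128, 0.007, 0.3654]
p[1] = 0.1054/8.2205 = 0.0128

0.0128


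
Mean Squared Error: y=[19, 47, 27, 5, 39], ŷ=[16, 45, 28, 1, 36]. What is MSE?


Squared errors: (19-16)²=9, (47-45)²=4, (27-28)²=1, (5-1)²=16, (39-36)²=9
Sum = 39
MSE = 39/5 = 39/5

39/5


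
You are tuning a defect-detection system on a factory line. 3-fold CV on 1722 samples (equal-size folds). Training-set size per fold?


Fold size = 1722/3 = 574
Training per fold = 1722 - 574 = 1148

1148


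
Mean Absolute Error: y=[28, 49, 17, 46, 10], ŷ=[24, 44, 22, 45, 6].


Absolute errors: |28-24|=4, |49-44|=5, |17-22|=5, |46-45|=1, |10-6|=4
Sum = 19
MAE = 19/5 = 19/5

19/5


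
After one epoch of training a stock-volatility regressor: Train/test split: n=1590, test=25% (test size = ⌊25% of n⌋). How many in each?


Test = ⌊1590·25/100⌋ = 397
Train = 1590 - 397 = 1193

Train: 1193, Test: 397


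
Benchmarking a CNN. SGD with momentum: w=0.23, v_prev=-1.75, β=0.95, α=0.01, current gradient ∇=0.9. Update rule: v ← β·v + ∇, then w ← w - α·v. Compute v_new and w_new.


v_new = 0.95·-1.75 + 0.9 = -1.6625 + 0.9 = -0.7625
w_new = 0.23 - 0.01·-0.7625 = 0.23 + 0.007625 = 0.237625

v_new=-0.7625, w_new=0.237625


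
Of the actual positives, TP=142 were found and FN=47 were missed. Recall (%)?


Recall = TP/(TP+FN)
= 142/(142+47)
= 142/189 = 75.13%

75.13%


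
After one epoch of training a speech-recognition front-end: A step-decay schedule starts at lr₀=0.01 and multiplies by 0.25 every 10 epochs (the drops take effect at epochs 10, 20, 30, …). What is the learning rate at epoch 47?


n_drops = ⌊47/10⌋ = 4
lr = 0.01·0.25^4 = 0.01·0.00390625 = 0.0000390625

0.0000390625


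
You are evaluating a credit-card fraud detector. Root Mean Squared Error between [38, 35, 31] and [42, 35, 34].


MSE = 25/3 = 8.3333
RMSE = √(25/3) = 2.8868

2.8868


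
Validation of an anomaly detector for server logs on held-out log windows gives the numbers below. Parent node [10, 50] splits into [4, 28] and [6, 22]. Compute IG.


Parent = [10, 50], H_parent = 0.65
H_left = 0.5436 (n=32), H_right = 0.7496 (n=28)
H_children = (32/60)·0.5436 + (28/60)·0.7496 = 0.6397
IG = 0.65 - 0.6397 = 0.0103

0.0103


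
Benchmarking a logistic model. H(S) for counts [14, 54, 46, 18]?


Probabilities: [14/132, 54/132, 46/132, 18/132] ≈ [0.1061, 0.4091, 0.3485, 0.1364]
H = -((14/132)·log₂(14/132) + (54/132)·log₂(54/132) + (46/132)·log₂(46/132) + (18/132)·log₂(18/132))
  = 1.7928 bits

1.7928 bits


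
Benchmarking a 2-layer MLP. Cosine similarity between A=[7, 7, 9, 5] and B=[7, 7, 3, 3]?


A·B = 7·7 + 7·7 + 9·3 + 5·3 = 140
‖A‖ = √204 = 14.2829, ‖B‖ = √116 = 10.7703
cos = 140/(√204·√116) = 140/√23664 = 0.9101

0.9101


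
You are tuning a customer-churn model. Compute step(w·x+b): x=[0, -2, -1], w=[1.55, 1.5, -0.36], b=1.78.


z = (0)·(1.55) + (-2)·(1.5) + (-1)·(-0.36) + 1.78
  = -0.86
step(z) = 0 (z<0)

0


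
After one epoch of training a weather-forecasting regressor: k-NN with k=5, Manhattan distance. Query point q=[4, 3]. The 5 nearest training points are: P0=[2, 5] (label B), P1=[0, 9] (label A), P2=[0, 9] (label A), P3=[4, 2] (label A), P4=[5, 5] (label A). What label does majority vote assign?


d(q,P0) = 4  (label B)
d(q,P1) = 10  (label A)
d(q,P2) = 10  (label A)
d(q,P3) = 1  (label A)
d(q,P4) = 3  (label A)
Votes: A=4, B=1
Majority → A

A
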